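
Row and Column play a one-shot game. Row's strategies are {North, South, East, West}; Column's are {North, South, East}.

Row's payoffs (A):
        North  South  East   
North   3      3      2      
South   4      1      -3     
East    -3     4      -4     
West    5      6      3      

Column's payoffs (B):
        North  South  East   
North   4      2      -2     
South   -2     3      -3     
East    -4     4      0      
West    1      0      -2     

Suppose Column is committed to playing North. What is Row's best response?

With Column fixed at North, Row's payoffs are: North → 3, South → 4, East → -3, West → 5.
The maximum is 5, achieved by West.

West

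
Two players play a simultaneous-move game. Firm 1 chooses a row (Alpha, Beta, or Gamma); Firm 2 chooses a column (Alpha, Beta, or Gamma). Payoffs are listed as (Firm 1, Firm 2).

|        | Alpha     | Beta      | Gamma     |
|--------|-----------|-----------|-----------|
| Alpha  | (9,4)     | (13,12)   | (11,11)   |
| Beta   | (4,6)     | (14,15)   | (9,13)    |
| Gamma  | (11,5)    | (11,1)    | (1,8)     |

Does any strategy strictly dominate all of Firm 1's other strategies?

Check whether one of Firm 1's strategies beats all alternatives regardless of what the opponent does.
Alpha is not dominant: against Alpha, Gamma gives 11 > 9.
Beta is not dominant: against Alpha, Alpha gives 9 > 4.
Gamma is not dominant: against Beta, Alpha gives 13 > 11.
No single strategy is best against every opponent action.

No strictly dominant strategy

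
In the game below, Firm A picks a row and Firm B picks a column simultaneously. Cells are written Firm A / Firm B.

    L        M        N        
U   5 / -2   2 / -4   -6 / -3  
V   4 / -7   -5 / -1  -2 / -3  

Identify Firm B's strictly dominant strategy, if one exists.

No strictly dominant strategy

Check whether one of Firm B's strategies beats all alternatives regardless of what the opponent does.
L is not dominant: against V, M gives -1 > -7.
M is not dominant: against U, L gives -2 > -4.
N is not dominant: against U, L gives -2 > -3.
No single strategy is best against every opponent action.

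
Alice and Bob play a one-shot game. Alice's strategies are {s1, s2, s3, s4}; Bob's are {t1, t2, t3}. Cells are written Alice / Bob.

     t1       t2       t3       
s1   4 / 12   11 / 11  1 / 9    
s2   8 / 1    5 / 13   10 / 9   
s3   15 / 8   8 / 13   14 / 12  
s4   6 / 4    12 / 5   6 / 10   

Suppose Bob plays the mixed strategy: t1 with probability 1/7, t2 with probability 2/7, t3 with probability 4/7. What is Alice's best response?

Alice's best reply maximizes expected payoff against the mix.
s1: (1/7)·4 + (2/7)·11 + (4/7)·1 = 30/7
s2: (1/7)·8 + (2/7)·5 + (4/7)·10 = 58/7
s3: (1/7)·15 + (2/7)·8 + (4/7)·14 = 87/7
s4: (1/7)·6 + (2/7)·12 + (4/7)·6 = 54/7
Highest expected payoff is 87/7, from s3.

s3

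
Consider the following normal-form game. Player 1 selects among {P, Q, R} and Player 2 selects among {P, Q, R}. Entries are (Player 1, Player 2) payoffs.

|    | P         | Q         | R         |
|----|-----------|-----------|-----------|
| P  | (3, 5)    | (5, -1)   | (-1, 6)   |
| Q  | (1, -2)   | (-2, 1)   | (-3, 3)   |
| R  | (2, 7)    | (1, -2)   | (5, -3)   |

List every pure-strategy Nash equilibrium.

Find each player's best response to every opponent strategy; NE are the intersections.
Player 1's best responses — vs P: P (payoff 3); vs Q: P (payoff 5); vs R: R (payoff 5).
Player 2's best responses — vs P: R (payoff 6); vs Q: R (payoff 3); vs R: P (payoff 7).
No cell has both players best-responding. For instance, Player 1's best reply to P is P, but against P Player 2 prefers R over P.

There is no pure-strategy Nash equilibrium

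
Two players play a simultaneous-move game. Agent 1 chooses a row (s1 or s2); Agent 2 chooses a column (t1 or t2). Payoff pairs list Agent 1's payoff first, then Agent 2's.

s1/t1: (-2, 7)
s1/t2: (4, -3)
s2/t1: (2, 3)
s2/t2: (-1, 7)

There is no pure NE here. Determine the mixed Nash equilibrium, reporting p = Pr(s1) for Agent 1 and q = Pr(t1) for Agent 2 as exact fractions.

In a mixed NE each player is indifferent between their pure strategies, so the opponent's mix sets the indifference.
Agent 2 indifferent between t1 and t2: p·7 + (1−p)·3 = p·(-3) + (1−p)·7 ⟹ 3 + 4p = 7 + (-10)p ⟹ p = 2/7.
Agent 1 indifferent between s1 and s2: q·(-2) + (1−q)·4 = q·2 + (1−q)·(-1) ⟹ 4 + (-6)q = (-1) + 3q ⟹ q = 5/9.

p = 2/7, q = 5/9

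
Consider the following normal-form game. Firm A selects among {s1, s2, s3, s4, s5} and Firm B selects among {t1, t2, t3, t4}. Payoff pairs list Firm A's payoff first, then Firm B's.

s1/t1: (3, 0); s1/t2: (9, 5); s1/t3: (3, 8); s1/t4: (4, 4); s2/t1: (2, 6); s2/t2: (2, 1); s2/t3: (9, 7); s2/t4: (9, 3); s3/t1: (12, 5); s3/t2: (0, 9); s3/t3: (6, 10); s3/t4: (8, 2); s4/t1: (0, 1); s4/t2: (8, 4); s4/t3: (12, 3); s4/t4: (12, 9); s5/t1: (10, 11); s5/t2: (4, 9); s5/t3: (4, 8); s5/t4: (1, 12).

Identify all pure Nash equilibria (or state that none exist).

(s4, t4)

Check mutual best responses: a cell is a NE iff neither player can gain by unilaterally deviating.
Firm A's best responses — vs t1: s3 (payoff 12); vs t2: s1 (payoff 9); vs t3: s4 (payoff 12); vs t4: s4 (payoff 12).
Firm B's best responses — vs s1: t3 (payoff 8); vs s2: t3 (payoff 7); vs s3: t3 (payoff 10); vs s4: t4 (payoff 9); vs s5: t4 (payoff 12).
The only mutual best response is (s4, t4); neither player gains by switching there.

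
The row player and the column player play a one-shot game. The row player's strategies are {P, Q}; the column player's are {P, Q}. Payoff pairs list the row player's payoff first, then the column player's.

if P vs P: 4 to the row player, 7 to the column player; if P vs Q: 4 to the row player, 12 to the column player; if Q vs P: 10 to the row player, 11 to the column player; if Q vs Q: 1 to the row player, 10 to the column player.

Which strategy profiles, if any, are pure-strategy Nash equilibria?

A profile is a Nash equilibrium when each player is best-responding to the other.
The row player's best responses — vs P: Q (payoff 10); vs Q: P (payoff 4).
The column player's best responses — vs P: Q (payoff 12); vs Q: P (payoff 11).
Mutual best responses occur at (P, Q) and (Q, P); at each, neither player gains by switching.

(P, Q) and (Q, P)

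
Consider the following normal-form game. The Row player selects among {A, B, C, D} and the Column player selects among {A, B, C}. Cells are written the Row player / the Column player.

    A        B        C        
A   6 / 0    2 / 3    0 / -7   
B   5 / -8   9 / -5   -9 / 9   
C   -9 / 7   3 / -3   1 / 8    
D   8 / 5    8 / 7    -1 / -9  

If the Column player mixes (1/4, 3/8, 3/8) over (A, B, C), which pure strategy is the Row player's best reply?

The Row player's best reply maximizes expected payoff against the mix.
A: (1/4)·6 + (3/8)·2 + (3/8)·0 = 9/4
B: (1/4)·5 + (3/8)·9 + (3/8)·(-9) = 5/4
C: (1/4)·(-9) + (3/8)·3 + (3/8)·1 = -3/4
D: (1/4)·8 + (3/8)·8 + (3/8)·(-1) = 37/8
Highest expected payoff is 37/8, from D.

D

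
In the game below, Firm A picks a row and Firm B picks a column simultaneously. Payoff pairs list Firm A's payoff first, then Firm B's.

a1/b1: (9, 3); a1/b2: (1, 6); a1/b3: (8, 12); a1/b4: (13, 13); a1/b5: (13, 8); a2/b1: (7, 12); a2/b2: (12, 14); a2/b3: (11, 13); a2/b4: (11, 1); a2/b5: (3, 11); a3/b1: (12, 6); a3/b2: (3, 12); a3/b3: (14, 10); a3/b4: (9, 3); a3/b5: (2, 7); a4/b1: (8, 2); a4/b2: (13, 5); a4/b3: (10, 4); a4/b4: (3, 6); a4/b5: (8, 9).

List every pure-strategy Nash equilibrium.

A profile is a Nash equilibrium when each player is best-responding to the other.
Firm A's best responses — vs b1: a3 (payoff 12); vs b2: a4 (payoff 13); vs b3: a3 (payoff 14); vs b4: a1 (payoff 13); vs b5: a1 (payoff 13).
Firm B's best responses — vs a1: b4 (payoff 13); vs a2: b2 (payoff 14); vs a3: b2 (payoff 12); vs a4: b5 (payoff 9).
The only mutual best response is (a1, b4); neither player gains by switching there.

(a1, b4)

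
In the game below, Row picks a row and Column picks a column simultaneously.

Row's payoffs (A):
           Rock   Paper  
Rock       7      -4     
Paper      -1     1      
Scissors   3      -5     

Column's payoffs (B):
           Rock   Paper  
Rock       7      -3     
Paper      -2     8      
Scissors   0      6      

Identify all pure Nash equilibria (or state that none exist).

Check mutual best responses: a cell is a NE iff neither player can gain by unilaterally deviating.
Row's best responses — vs Rock: Rock (payoff 7); vs Paper: Paper (payoff 1).
Column's best responses — vs Rock: Rock (payoff 7); vs Paper: Paper (payoff 8); vs Scissors: Paper (payoff 6).
Mutual best responses occur at (Rock, Rock) and (Paper, Paper); at each, neither player gains by switching.

(Rock, Rock) and (Paper, Paper)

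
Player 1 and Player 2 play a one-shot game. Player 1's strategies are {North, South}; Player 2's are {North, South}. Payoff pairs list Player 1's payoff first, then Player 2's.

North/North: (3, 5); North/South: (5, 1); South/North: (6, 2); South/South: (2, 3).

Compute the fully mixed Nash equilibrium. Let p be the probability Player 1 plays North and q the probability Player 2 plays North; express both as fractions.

p = 1/5, q = 1/2

In a mixed NE each player is indifferent between their pure strategies, so the opponent's mix sets the indifference.
Player 2 indifferent between North and South: p·5 + (1−p)·2 = p·1 + (1−p)·3 ⟹ 2 + 3p = 3 + (-2)p ⟹ p = 1/5.
Player 1 indifferent between North and South: q·3 + (1−q)·5 = q·6 + (1−q)·2 ⟹ 5 + (-2)q = 2 + 4q ⟹ q = 1/2.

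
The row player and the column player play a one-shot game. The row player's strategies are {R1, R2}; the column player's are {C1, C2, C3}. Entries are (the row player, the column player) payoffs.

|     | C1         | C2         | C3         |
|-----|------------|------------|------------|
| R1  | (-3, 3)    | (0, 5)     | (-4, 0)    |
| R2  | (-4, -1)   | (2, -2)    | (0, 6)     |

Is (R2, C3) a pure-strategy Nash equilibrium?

Holding the column player at C3: the row player gets 0 from R2, versus -4 from R1. No profitable deviation for the row player.
Holding the row player at R2: the column player gets 6 from C3, versus -1 from C1, -2 from C2. No profitable deviation for the column player either.

Yes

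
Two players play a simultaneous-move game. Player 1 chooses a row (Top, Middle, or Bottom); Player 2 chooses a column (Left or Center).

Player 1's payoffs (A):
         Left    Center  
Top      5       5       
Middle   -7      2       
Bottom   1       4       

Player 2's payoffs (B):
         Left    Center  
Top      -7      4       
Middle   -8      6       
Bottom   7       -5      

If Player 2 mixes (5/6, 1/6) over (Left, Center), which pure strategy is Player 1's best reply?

Compute Player 1's expected payoff from each pure strategy against the given mix.
Top: (5/6)·5 + (1/6)·5 = 5
Middle: (5/6)·(-7) + (1/6)·2 = -11/2
Bottom: (5/6)·1 + (1/6)·4 = 3/2
Highest expected payoff is 5, from Top.

Top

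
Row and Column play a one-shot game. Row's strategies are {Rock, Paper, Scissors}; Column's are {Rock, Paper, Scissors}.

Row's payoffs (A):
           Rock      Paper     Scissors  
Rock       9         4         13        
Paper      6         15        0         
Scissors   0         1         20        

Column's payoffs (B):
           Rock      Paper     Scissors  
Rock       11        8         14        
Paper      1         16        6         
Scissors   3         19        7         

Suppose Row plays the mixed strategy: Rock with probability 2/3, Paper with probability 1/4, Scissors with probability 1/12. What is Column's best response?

Compute Column's expected payoff from each pure strategy against the given mix.
Rock: (2/3)·11 + (1/4)·1 + (1/12)·3 = 47/6
Paper: (2/3)·8 + (1/4)·16 + (1/12)·19 = 131/12
Scissors: (2/3)·14 + (1/4)·6 + (1/12)·7 = 137/12
Highest expected payoff is 137/12, from Scissors.

Scissors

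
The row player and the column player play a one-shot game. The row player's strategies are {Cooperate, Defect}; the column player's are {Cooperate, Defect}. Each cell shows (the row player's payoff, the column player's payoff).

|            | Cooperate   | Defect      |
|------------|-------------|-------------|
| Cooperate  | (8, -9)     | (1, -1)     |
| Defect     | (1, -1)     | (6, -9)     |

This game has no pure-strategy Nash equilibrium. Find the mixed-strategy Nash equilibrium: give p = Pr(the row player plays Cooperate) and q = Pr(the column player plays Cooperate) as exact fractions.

Each player's mixing probability is pinned down by making the *other* player indifferent.
The column player indifferent between Cooperate and Defect: p·(-9) + (1−p)·(-1) = p·(-1) + (1−p)·(-9) ⟹ (-1) + (-8)p = (-9) + 8p ⟹ p = 1/2.
The row player indifferent between Cooperate and Defect: q·8 + (1−q)·1 = q·1 + (1−q)·6 ⟹ 1 + 7q = 6 + (-5)q ⟹ q = 5/12.

p = 1/2, q = 5/12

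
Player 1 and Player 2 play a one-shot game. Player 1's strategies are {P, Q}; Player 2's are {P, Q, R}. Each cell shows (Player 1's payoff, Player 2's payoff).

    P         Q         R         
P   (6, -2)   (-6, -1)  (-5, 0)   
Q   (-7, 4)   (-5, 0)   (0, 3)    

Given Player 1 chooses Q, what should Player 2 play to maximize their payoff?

P

With Player 1 fixed at Q, Player 2's payoffs are: P → 4, Q → 0, R → 3.
The maximum is 4, achieved by P.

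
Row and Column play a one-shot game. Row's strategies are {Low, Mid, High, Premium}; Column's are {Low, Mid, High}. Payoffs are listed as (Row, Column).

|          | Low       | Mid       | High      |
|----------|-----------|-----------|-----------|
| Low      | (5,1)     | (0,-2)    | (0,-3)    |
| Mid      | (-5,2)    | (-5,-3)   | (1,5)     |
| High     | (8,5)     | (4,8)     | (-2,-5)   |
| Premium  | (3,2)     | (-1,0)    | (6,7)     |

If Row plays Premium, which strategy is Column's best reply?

With Row fixed at Premium, Column's payoffs are: Low → 2, Mid → 0, High → 7.
The maximum is 7, achieved by High.

High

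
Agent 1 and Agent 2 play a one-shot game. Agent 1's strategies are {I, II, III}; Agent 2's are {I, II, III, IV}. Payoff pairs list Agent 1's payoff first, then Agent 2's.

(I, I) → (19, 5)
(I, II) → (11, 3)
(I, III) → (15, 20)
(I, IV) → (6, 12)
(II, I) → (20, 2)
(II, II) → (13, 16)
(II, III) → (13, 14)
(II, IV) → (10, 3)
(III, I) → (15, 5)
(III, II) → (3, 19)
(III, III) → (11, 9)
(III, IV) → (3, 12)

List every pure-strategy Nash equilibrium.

(I, III) and (II, II)

Check mutual best responses: a cell is a NE iff neither player can gain by unilaterally deviating.
Agent 1's best responses — vs I: II (payoff 20); vs II: II (payoff 13); vs III: I (payoff 15); vs IV: II (payoff 10).
Agent 2's best responses — vs I: III (payoff 20); vs II: II (payoff 16); vs III: II (payoff 19).
Mutual best responses occur at (I, III) and (II, II); at each, neither player gains by switching.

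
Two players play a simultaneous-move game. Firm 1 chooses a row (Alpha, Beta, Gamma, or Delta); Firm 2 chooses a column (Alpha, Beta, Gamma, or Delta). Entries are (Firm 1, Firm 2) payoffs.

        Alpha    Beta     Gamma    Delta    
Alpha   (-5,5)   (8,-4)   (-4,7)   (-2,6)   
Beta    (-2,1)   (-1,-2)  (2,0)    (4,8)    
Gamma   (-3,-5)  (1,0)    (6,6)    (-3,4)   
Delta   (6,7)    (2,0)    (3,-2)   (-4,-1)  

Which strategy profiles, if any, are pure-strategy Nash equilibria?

A profile is a Nash equilibrium when each player is best-responding to the other.
Firm 1's best responses — vs Alpha: Delta (payoff 6); vs Beta: Alpha (payoff 8); vs Gamma: Gamma (payoff 6); vs Delta: Beta (payoff 4).
Firm 2's best responses — vs Alpha: Gamma (payoff 7); vs Beta: Delta (payoff 8); vs Gamma: Gamma (payoff 6); vs Delta: Alpha (payoff 7).
Mutual best responses occur at (Beta, Delta), (Gamma, Gamma), and (Delta, Alpha); at each, neither player gains by switching.

(Beta, Delta), (Gamma, Gamma), and (Delta, Alpha)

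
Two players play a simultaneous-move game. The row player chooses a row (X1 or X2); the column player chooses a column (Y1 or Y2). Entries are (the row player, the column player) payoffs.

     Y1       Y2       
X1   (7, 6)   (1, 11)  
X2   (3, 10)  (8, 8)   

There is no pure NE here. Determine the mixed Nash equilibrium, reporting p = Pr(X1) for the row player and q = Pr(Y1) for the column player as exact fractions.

p = 2/7, q = 7/11

In a mixed NE each player is indifferent between their pure strategies, so the opponent's mix sets the indifference.
The column player indifferent between Y1 and Y2: p·6 + (1−p)·10 = p·11 + (1−p)·8 ⟹ 10 + (-4)p = 8 + 3p ⟹ p = 2/7.
The row player indifferent between X1 and X2: q·7 + (1−q)·1 = q·3 + (1−q)·8 ⟹ 1 + 6q = 8 + (-5)q ⟹ q = 7/11.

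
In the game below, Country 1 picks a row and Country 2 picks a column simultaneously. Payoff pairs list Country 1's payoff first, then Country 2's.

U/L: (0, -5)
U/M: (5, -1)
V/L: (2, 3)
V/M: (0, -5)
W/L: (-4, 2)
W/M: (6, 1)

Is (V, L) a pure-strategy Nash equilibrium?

Holding Country 2 at L: Country 1 gets 2 from V, versus 0 from U, -4 from W. No profitable deviation for Country 1.
Holding Country 1 at V: Country 2 gets 3 from L, versus -5 from M. No profitable deviation for Country 2 either.

Yes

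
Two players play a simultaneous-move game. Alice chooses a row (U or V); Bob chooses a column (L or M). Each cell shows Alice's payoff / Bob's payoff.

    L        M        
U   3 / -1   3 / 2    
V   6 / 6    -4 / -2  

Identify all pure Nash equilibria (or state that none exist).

(U, M) and (V, L)

A profile is a Nash equilibrium when each player is best-responding to the other.
Alice's best responses — vs L: V (payoff 6); vs M: U (payoff 3).
Bob's best responses — vs U: M (payoff 2); vs V: L (payoff 6).
Mutual best responses occur at (U, M) and (V, L); at each, neither player gains by switching.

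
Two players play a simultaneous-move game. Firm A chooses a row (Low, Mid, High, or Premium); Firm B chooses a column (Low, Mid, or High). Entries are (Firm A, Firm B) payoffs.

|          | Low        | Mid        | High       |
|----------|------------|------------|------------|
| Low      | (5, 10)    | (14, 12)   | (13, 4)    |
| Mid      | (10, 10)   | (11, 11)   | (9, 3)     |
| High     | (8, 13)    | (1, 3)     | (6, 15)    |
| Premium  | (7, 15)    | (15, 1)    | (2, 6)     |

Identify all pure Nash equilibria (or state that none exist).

A profile is a Nash equilibrium when each player is best-responding to the other.
Firm A's best responses — vs Low: Mid (payoff 10); vs Mid: Premium (payoff 15); vs High: Low (payoff 13).
Firm B's best responses — vs Low: Mid (payoff 12); vs Mid: Mid (payoff 11); vs High: High (payoff 15); vs Premium: Low (payoff 15).
No cell has both players best-responding. For instance, Firm A's best reply to High is Low, but against Low Firm B prefers Mid over High.

There is no pure-strategy Nash equilibrium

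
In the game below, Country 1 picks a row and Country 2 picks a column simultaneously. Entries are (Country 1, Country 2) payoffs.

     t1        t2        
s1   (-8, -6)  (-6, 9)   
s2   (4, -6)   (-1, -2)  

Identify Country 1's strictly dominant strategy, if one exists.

s2

Check whether one of Country 1's strategies beats all alternatives regardless of what the opponent does.
s2 strictly dominates: vs t1: 4 > -8; vs t2: -1 > -6.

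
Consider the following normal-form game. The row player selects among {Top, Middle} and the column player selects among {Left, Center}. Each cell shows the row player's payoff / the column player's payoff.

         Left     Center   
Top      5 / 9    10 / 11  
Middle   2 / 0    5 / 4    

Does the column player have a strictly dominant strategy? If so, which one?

A strategy is strictly dominant if it gives the column player a strictly higher payoff than every other strategy, against every choice by the opponent.
Center strictly dominates: vs Top: 11 > 9; vs Middle: 4 > 0.

Center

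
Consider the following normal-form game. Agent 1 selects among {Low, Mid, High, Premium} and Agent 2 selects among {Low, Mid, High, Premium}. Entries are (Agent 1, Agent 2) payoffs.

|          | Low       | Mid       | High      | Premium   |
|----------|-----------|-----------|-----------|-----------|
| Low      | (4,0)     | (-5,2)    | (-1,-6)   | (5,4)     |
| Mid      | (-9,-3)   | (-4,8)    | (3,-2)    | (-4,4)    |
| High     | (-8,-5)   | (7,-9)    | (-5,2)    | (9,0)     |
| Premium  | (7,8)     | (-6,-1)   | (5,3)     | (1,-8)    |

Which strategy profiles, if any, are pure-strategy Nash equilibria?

(Premium, Low)

A profile is a Nash equilibrium when each player is best-responding to the other.
Agent 1's best responses — vs Low: Premium (payoff 7); vs Mid: High (payoff 7); vs High: Premium (payoff 5); vs Premium: High (payoff 9).
Agent 2's best responses — vs Low: Premium (payoff 4); vs Mid: Mid (payoff 8); vs High: High (payoff 2); vs Premium: Low (payoff 8).
The only mutual best response is (Premium, Low); neither player gains by switching there.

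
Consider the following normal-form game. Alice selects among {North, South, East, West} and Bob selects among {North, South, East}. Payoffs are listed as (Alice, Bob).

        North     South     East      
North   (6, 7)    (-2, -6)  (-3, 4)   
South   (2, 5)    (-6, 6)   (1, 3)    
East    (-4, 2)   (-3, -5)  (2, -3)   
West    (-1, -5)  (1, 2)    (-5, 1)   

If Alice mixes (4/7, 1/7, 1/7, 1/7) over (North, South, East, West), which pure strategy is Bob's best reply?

Compute Bob's expected payoff from each pure strategy against the given mix.
North: (4/7)·7 + (1/7)·5 + (1/7)·2 + (1/7)·(-5) = 30/7
South: (4/7)·(-6) + (1/7)·6 + (1/7)·(-5) + (1/7)·2 = -3
East: (4/7)·4 + (1/7)·3 + (1/7)·(-3) + (1/7)·1 = 17/7
Highest expected payoff is 30/7, from North.

North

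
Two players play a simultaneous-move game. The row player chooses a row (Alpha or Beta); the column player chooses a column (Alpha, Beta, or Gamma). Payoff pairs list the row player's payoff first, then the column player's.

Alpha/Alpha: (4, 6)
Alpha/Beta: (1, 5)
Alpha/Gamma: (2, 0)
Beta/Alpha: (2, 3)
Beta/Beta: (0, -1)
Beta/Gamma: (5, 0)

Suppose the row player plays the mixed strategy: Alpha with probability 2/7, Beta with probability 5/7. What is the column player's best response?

The column player's best reply maximizes expected payoff against the mix.
Alpha: (2/7)·6 + (5/7)·3 = 27/7
Beta: (2/7)·5 + (5/7)·(-1) = 5/7
Gamma: (2/7)·0 + (5/7)·0 = 0
Highest expected payoff is 27/7, from Alpha.

Alpha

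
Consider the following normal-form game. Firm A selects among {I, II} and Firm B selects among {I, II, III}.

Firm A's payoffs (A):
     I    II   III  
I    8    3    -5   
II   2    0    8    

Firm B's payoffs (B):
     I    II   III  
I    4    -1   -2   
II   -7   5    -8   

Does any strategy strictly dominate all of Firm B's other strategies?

A strategy is strictly dominant if it gives Firm B a strictly higher payoff than every other strategy, against every choice by the opponent.
I is not dominant: against II, II gives 5 > -7.
II is not dominant: against I, I gives 4 > -1.
III is not dominant: against I, I gives 4 > -2.
No single strategy is best against every opponent action.

No strictly dominant strategy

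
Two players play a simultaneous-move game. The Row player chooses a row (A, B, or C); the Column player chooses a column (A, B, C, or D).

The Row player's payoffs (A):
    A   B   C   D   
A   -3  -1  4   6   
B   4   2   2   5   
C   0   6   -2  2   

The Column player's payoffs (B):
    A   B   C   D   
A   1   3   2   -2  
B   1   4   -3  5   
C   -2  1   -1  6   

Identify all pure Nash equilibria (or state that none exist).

No pure-strategy Nash equilibrium

A profile is a Nash equilibrium when each player is best-responding to the other.
The Row player's best responses — vs A: B (payoff 4); vs B: C (payoff 6); vs C: A (payoff 4); vs D: A (payoff 6).
The Column player's best responses — vs A: B (payoff 3); vs B: D (payoff 5); vs C: D (payoff 6).
No cell has both players best-responding. For instance, the Row player's best reply to B is C, but against C the Column player prefers D over B.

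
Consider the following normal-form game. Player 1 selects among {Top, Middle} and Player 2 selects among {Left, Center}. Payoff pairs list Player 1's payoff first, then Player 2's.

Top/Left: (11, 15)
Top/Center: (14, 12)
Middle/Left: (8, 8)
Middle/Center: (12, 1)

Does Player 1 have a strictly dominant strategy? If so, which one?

Check whether one of Player 1's strategies beats all alternatives regardless of what the opponent does.
Top strictly dominates: vs Left: 11 > 8; vs Center: 14 > 12.

Top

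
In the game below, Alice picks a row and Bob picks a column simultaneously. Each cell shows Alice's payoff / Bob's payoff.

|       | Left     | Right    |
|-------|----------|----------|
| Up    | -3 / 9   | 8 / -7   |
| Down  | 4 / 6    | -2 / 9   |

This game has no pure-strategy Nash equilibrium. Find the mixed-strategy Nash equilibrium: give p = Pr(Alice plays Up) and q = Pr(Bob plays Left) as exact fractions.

Each player's mixing probability is pinned down by making the *other* player indifferent.
Bob indifferent between Left and Right: p·9 + (1−p)·6 = p·(-7) + (1−p)·9 ⟹ 6 + 3p = 9 + (-16)p ⟹ p = 3/19.
Alice indifferent between Up and Down: q·(-3) + (1−q)·8 = q·4 + (1−q)·(-2) ⟹ 8 + (-11)q = (-2) + 6q ⟹ q = 10/17.

p = 3/19, q = 10/17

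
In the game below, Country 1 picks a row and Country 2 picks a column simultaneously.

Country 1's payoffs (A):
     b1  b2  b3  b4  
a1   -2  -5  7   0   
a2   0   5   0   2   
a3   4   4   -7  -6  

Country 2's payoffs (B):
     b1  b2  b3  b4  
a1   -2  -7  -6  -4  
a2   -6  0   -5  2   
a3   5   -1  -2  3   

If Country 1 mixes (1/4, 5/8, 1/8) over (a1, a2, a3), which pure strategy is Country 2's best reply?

Country 2's best reply maximizes expected payoff against the mix.
b1: (1/4)·(-2) + (5/8)·(-6) + (1/8)·5 = -29/8
b2: (1/4)·(-7) + (5/8)·0 + (1/8)·(-1) = -15/8
b3: (1/4)·(-6) + (5/8)·(-5) + (1/8)·(-2) = -39/8
b4: (1/4)·(-4) + (5/8)·2 + (1/8)·3 = 5/8
Highest expected payoff is 5/8, from b4.

b4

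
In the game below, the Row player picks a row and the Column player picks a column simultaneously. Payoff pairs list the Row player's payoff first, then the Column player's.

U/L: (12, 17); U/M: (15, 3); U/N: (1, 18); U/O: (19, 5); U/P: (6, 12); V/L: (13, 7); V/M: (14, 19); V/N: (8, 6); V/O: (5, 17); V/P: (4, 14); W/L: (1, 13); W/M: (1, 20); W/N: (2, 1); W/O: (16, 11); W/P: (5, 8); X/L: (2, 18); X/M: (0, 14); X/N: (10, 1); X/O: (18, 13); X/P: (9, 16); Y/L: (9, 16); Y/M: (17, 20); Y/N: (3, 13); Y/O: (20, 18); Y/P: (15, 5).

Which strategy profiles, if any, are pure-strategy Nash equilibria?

Check mutual best responses: a cell is a NE iff neither player can gain by unilaterally deviating.
The Row player's best responses — vs L: V (payoff 13); vs M: Y (payoff 17); vs N: X (payoff 10); vs O: Y (payoff 20); vs P: Y (payoff 15).
The Column player's best responses — vs U: N (payoff 18); vs V: M (payoff 19); vs W: M (payoff 20); vs X: L (payoff 18); vs Y: M (payoff 20).
The only mutual best response is (Y, M); neither player gains by switching there.

(Y, M)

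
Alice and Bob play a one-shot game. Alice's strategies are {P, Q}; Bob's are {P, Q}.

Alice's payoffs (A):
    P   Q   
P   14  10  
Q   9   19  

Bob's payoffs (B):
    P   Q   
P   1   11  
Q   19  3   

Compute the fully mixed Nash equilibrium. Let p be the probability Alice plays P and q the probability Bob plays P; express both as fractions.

p = 8/13, q = 9/14

Each player's mixing probability is pinned down by making the *other* player indifferent.
Bob indifferent between P and Q: p·1 + (1−p)·19 = p·11 + (1−p)·3 ⟹ 19 + (-18)p = 3 + 8p ⟹ p = 8/13.
Alice indifferent between P and Q: q·14 + (1−q)·10 = q·9 + (1−q)·19 ⟹ 10 + 4q = 19 + (-10)q ⟹ q = 9/14.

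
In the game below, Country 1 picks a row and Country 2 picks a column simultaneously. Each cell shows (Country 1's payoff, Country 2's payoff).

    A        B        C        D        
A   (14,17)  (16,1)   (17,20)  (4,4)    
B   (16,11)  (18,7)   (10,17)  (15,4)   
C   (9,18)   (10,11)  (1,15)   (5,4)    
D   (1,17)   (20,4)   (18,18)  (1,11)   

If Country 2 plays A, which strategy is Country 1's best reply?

B

With Country 2 fixed at A, Country 1's payoffs are: A → 14, B → 16, C → 9, D → 1.
The maximum is 16, achieved by B.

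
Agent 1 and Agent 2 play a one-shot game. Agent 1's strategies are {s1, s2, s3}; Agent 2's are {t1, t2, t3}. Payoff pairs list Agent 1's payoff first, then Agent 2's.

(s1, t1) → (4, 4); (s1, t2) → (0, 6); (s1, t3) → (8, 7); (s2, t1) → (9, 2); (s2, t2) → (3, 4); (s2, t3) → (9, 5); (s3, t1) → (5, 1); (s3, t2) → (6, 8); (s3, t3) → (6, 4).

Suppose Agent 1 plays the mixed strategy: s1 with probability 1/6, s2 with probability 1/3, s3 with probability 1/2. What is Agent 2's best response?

Agent 2's best reply maximizes expected payoff against the mix.
t1: (1/6)·4 + (1/3)·2 + (1/2)·1 = 11/6
t2: (1/6)·6 + (1/3)·4 + (1/2)·8 = 19/3
t3: (1/6)·7 + (1/3)·5 + (1/2)·4 = 29/6
Highest expected payoff is 19/3, from t2.

t2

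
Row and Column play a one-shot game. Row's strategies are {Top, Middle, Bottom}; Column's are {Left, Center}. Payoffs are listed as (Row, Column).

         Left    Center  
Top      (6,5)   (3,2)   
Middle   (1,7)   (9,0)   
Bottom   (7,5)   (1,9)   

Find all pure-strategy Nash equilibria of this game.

There is no pure-strategy Nash equilibrium

Check mutual best responses: a cell is a NE iff neither player can gain by unilaterally deviating.
Row's best responses — vs Left: Bottom (payoff 7); vs Center: Middle (payoff 9).
Column's best responses — vs Top: Left (payoff 5); vs Middle: Left (payoff 7); vs Bottom: Center (payoff 9).
No cell has both players best-responding. For instance, Row's best reply to Left is Bottom, but against Bottom Column prefers Center over Left.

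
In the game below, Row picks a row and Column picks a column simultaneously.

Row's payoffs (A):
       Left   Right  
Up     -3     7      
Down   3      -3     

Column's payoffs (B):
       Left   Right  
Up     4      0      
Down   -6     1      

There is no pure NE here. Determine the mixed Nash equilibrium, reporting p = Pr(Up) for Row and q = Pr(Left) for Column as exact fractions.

p = 7/11, q = 5/8

Each player's mixing probability is pinned down by making the *other* player indifferent.
Column indifferent between Left and Right: p·4 + (1−p)·(-6) = p·0 + (1−p)·1 ⟹ (-6) + 10p = 1 + (-1)p ⟹ p = 7/11.
Row indifferent between Up and Down: q·(-3) + (1−q)·7 = q·3 + (1−q)·(-3) ⟹ 7 + (-10)q = (-3) + 6q ⟹ q = 5/8.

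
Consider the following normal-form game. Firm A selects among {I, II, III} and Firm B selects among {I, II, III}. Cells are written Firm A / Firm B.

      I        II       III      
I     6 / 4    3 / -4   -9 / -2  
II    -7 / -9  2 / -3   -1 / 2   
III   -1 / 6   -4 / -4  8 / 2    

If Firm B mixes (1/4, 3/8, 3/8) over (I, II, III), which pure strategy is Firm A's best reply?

Firm A's best reply maximizes expected payoff against the mix.
I: (1/4)·6 + (3/8)·3 + (3/8)·(-9) = -3/4
II: (1/4)·(-7) + (3/8)·2 + (3/8)·(-1) = -11/8
III: (1/4)·(-1) + (3/8)·(-4) + (3/8)·8 = 5/4
Highest expected payoff is 5/4, from III.

III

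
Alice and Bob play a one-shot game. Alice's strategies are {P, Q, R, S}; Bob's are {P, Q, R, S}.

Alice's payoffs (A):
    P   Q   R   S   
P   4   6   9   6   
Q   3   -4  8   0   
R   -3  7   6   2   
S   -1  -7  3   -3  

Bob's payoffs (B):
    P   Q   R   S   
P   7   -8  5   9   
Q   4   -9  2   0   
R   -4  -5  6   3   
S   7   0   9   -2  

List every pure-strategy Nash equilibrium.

(P, S)

Check mutual best responses: a cell is a NE iff neither player can gain by unilaterally deviating.
Alice's best responses — vs P: P (payoff 4); vs Q: R (payoff 7); vs R: P (payoff 9); vs S: P (payoff 6).
Bob's best responses — vs P: S (payoff 9); vs Q: P (payoff 4); vs R: R (payoff 6); vs S: R (payoff 9).
The only mutual best response is (P, S); neither player gains by switching there.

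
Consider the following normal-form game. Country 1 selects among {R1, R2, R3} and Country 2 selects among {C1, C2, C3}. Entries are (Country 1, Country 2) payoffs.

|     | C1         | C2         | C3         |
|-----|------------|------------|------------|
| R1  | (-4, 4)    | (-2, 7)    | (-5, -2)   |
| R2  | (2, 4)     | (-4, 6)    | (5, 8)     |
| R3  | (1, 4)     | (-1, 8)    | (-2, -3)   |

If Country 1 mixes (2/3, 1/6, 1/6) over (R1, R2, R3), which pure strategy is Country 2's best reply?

C2

Compute Country 2's expected payoff from each pure strategy against the given mix.
C1: (2/3)·4 + (1/6)·4 + (1/6)·4 = 4
C2: (2/3)·7 + (1/6)·6 + (1/6)·8 = 7
C3: (2/3)·(-2) + (1/6)·8 + (1/6)·(-3) = -1/2
Highest expected payoff is 7, from C2.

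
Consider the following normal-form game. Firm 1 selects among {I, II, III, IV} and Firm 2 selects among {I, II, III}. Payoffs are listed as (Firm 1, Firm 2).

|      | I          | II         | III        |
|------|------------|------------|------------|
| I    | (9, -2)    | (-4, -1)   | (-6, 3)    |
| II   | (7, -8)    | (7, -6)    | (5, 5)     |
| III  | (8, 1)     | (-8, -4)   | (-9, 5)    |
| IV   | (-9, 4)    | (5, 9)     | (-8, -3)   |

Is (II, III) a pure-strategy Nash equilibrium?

Holding Firm 2 at III: Firm 1 gets 5 from II, versus -6 from I, -9 from III, -8 from IV. No profitable deviation for Firm 1.
Holding Firm 1 at II: Firm 2 gets 5 from III, versus -8 from I, -6 from II. No profitable deviation for Firm 2 either.

Yes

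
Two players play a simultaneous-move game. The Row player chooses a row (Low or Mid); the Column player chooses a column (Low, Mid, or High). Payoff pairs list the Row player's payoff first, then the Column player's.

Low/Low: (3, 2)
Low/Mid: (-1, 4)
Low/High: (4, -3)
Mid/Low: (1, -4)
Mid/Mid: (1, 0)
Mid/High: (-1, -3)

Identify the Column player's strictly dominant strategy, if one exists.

Mid

A strategy is strictly dominant if it gives the Column player a strictly higher payoff than every other strategy, against every choice by the opponent.
Mid strictly dominates: vs Low: 4 > each of {2, -3}; vs Mid: 0 > each of {-4, -3}.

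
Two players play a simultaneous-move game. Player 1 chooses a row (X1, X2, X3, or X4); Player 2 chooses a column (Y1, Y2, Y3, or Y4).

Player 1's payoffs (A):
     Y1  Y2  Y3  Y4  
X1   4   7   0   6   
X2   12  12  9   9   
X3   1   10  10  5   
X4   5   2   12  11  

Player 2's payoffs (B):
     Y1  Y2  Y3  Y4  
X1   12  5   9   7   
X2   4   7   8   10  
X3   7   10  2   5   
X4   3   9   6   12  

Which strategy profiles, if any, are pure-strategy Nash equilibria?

Check mutual best responses: a cell is a NE iff neither player can gain by unilaterally deviating.
Player 1's best responses — vs Y1: X2 (payoff 12); vs Y2: X2 (payoff 12); vs Y3: X4 (payoff 12); vs Y4: X4 (payoff 11).
Player 2's best responses — vs X1: Y1 (payoff 12); vs X2: Y4 (payoff 10); vs X3: Y2 (payoff 10); vs X4: Y4 (payoff 12).
The only mutual best response is (X4, Y4); neither player gains by switching there.

(X4, Y4)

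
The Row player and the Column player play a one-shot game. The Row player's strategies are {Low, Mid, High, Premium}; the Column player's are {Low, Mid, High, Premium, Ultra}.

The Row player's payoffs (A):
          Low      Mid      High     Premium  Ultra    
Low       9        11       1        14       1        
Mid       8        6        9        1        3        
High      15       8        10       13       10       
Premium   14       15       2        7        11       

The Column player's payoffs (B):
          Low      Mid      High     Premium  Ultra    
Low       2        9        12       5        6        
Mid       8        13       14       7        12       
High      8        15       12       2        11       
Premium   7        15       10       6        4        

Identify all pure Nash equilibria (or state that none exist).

(Premium, Mid)

Check mutual best responses: a cell is a NE iff neither player can gain by unilaterally deviating.
The Row player's best responses — vs Low: High (payoff 15); vs Mid: Premium (payoff 15); vs High: High (payoff 10); vs Premium: Low (payoff 14); vs Ultra: Premium (payoff 11).
The Column player's best responses — vs Low: High (payoff 12); vs Mid: High (payoff 14); vs High: Mid (payoff 15); vs Premium: Mid (payoff 15).
The only mutual best response is (Premium, Mid); neither player gains by switching there.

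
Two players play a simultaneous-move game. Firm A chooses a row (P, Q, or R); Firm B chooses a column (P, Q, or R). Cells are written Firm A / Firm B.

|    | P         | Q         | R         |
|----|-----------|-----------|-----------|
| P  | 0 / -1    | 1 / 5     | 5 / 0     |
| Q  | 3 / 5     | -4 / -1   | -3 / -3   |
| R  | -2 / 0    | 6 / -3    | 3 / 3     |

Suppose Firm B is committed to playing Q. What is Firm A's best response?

With Firm B fixed at Q, Firm A's payoffs are: P → 1, Q → -4, R → 6.
The maximum is 6, achieved by R.

R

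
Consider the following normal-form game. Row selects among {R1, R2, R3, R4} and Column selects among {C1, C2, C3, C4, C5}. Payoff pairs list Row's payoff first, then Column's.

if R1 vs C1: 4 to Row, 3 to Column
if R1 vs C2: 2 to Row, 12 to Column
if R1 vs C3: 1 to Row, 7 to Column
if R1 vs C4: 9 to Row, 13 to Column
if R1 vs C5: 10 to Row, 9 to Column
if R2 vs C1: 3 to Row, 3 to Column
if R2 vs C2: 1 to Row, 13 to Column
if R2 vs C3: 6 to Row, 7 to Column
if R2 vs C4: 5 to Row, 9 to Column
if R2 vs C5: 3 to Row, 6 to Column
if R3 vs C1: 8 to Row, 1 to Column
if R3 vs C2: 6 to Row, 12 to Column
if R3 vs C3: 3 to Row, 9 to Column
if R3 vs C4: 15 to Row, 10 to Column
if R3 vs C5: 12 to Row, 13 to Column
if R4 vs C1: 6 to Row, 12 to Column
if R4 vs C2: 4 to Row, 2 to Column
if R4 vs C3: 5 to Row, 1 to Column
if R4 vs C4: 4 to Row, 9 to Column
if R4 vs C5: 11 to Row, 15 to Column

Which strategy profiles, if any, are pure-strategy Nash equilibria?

(R3, C5)

A profile is a Nash equilibrium when each player is best-responding to the other.
Row's best responses — vs C1: R3 (payoff 8); vs C2: R3 (payoff 6); vs C3: R2 (payoff 6); vs C4: R3 (payoff 15); vs C5: R3 (payoff 12).
Column's best responses — vs R1: C4 (payoff 13); vs R2: C2 (payoff 13); vs R3: C5 (payoff 13); vs R4: C5 (payoff 15).
The only mutual best response is (R3, C5); neither player gains by switching there.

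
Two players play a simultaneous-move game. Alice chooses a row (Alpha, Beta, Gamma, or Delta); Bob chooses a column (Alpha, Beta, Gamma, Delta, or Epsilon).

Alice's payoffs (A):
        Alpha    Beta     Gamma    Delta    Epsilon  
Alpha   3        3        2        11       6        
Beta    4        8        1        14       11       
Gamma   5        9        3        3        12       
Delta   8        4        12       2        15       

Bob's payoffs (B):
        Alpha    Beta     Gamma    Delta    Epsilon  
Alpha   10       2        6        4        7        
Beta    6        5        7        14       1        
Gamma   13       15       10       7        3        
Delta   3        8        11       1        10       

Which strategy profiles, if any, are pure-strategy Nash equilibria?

(Beta, Delta), (Gamma, Beta), and (Delta, Gamma)

A profile is a Nash equilibrium when each player is best-responding to the other.
Alice's best responses — vs Alpha: Delta (payoff 8); vs Beta: Gamma (payoff 9); vs Gamma: Delta (payoff 12); vs Delta: Beta (payoff 14); vs Epsilon: Delta (payoff 15).
Bob's best responses — vs Alpha: Alpha (payoff 10); vs Beta: Delta (payoff 14); vs Gamma: Beta (payoff 15); vs Delta: Gamma (payoff 11).
Mutual best responses occur at (Beta, Delta), (Gamma, Beta), and (Delta, Gamma); at each, neither player gains by switching.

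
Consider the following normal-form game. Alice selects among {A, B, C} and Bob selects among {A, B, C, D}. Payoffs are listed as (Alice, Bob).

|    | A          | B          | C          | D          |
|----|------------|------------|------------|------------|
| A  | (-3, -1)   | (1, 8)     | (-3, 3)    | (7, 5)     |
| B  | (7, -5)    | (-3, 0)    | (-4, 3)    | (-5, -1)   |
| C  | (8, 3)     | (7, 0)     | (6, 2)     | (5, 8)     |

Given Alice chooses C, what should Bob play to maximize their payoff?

With Alice fixed at C, Bob's payoffs are: A → 3, B → 0, C → 2, D → 8.
The maximum is 8, achieved by D.

D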